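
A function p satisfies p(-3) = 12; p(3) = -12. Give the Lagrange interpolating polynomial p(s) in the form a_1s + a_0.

L_0(s) = (s - 3) / [-6] = -(1/6)s + 1/2
L_1(s) = (s + 3) / [6] = (1/6)s + 1/2
p(s) = 12·L_0 + (-12)·L_1
  12·L_0(s) = -2s + 6
  (-12)·L_1(s) = -2s - 6
Adding term by term: -4s

p(s) = -4s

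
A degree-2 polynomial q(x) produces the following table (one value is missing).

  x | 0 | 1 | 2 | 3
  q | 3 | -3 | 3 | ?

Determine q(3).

21

The 3 known values determine q uniquely (degree ≤ 2).
Evaluate each Lagrange basis at x = 3:
L_0(3) = (2)·(1)/[(-1)·(-2)] = 1
L_1(3) = (3)·(1)/[(1)·(-1)] = -3
L_2(3) = (3)·(2)/[(2)·(1)] = 3
Sum: 3·(1) + (-3)·(-3) + 3·(3) = 21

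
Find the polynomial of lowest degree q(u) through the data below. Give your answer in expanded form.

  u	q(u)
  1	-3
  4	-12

q(u) = -3u

L_0(u) = (u - 4) / [-3] = -(1/3)u + 4/3
L_1(u) = (u - 1) / [3] = (1/3)u - 1/3
q(u) = (-3)·L_0 + (-12)·L_1
  (-3)·L_0(u) = u - 4
  (-12)·L_1(u) = -4u + 4
Adding term by term: -3u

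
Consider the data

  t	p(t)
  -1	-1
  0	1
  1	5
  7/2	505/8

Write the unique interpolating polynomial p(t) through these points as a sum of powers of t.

Build the Lagrange basis polynomials:
L_0(t) = t(t - 1)(t - 7/2) / [-9] = -(1/9)t^3 + (1/2)t^2 - (7/18)t
L_1(t) = (t + 1)(t - 1)(t - 7/2) / [7/2] = (2/7)t^3 - t^2 - (2/7)t + 1
L_2(t) = (t + 1)t(t - 7/2) / [-5] = -(1/5)t^3 + (1/2)t^2 + (7/10)t
L_3(t) = (t + 1)t(t - 1) / [315/8] = (8/315)t^3 - (8/315)t
p(t) = (-1)·L_0 + 1·L_1 + 5·L_2 + (505/8)·L_3
  (-1)·L_0(t) = (1/9)t^3 - (1/2)t^2 + (7/18)t
  1·L_1(t) = (2/7)t^3 - t^2 - (2/7)t + 1
  5·L_2(t) = -t^3 + (5/2)t^2 + (7/2)t
  (505/8)·L_3(t) = (101/63)t^3 - (101/63)t
Adding term by term: t^3 + t^2 + 2t + 1

p(t) = t^3 + t^2 + 2t + 1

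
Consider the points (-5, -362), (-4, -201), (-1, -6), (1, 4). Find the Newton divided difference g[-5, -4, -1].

g[-5,-4] = (-201 - (-362)) / (-4 - (-5)) = 161
g[-4,-1] = (-6 - (-201)) / (-1 - (-4)) = 65
g[-5,-4,-1] = (65 - 161) / (-1 - (-5)) = -24

-24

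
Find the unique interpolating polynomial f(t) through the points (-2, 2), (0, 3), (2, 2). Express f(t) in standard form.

L_0(t) = t(t - 2) / [8] = (1/8)t^2 - (1/4)t
L_1(t) = (t + 2)(t - 2) / [-4] = -(1/4)t^2 + 1
L_2(t) = (t + 2)t / [8] = (1/8)t^2 + (1/4)t
f(t) = 2·L_0 + 3·L_1 + 2·L_2
  2·L_0(t) = (1/4)t^2 - (1/2)t
  3·L_1(t) = -(3/4)t^2 + 3
  2·L_2(t) = (1/4)t^2 + (1/2)t
Adding term by term: -(1/4)t^2 + 3

f(t) = -(1/4)t^2 + 3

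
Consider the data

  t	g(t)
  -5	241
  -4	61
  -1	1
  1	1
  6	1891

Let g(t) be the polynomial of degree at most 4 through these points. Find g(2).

31

Evaluate each Lagrange basis at t = 2:
L_0(2) = (6)·(3)·(1)·(-4)/[(-1)·(-4)·(-6)·(-11)] = -3/11
L_1(2) = (7)·(3)·(1)·(-4)/[(1)·(-3)·(-5)·(-10)] = 14/25
L_2(2) = (7)·(6)·(1)·(-4)/[(4)·(3)·(-2)·(-7)] = -1
L_3(2) = (7)·(6)·(3)·(-4)/[(6)·(5)·(2)·(-5)] = 42/25
L_4(2) = (7)·(6)·(3)·(1)/[(11)·(10)·(7)·(5)] = 9/275
Sum: 241·(-3/11) + 61·(14/25) + 1·(-1) + 1·(42/25) + 1891·(9/275) = 31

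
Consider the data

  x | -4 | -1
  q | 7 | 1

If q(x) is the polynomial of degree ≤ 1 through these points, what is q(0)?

L_0(0) = (1)/[(-3)] = -1/3
L_1(0) = (4)/[(3)] = 4/3
Sum: 7·(-1/3) + 1·(4/3) = -1

-1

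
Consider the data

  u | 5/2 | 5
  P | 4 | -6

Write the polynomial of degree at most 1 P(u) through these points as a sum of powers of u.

P(u) = -4u + 14

Build the Lagrange basis polynomials:
L_0(u) = (u - 5) / [-5/2] = -(2/5)u + 2
L_1(u) = (u - 5/2) / [5/2] = (2/5)u - 1
P(u) = 4·L_0 + (-6)·L_1
  4·L_0(u) = -(8/5)u + 8
  (-6)·L_1(u) = -(12/5)u + 6
Adding term by term: -4u + 14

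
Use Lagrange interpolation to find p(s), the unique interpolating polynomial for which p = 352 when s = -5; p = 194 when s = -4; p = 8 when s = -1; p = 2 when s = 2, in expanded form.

Build the Lagrange basis polynomials:
L_0(s) = (s + 4)(s + 1)(s - 2) / [-28] = -(1/28)s^3 - (3/28)s^2 + (3/14)s + 2/7
L_1(s) = (s + 5)(s + 1)(s - 2) / [18] = (1/18)s^3 + (2/9)s^2 - (7/18)s - 5/9
L_2(s) = (s + 5)(s + 4)(s - 2) / [-36] = -(1/36)s^3 - (7/36)s^2 - (1/18)s + 10/9
L_3(s) = (s + 5)(s + 4)(s + 1) / [126] = (1/126)s^3 + (5/63)s^2 + (29/126)s + 10/63
p(s) = 352·L_0 + 194·L_1 + 8·L_2 + 2·L_3
  352·L_0(s) = -(88/7)s^3 - (264/7)s^2 + (528/7)s + 704/7
  194·L_1(s) = (97/9)s^3 + (388/9)s^2 - (679/9)s - 970/9
  8·L_2(s) = -(2/9)s^3 - (14/9)s^2 - (4/9)s + 80/9
  2·L_3(s) = (1/63)s^3 + (10/63)s^2 + (29/63)s + 20/63
Adding term by term: -2s^3 + 4s^2 + 2

p(s) = -2s^3 + 4s^2 + 2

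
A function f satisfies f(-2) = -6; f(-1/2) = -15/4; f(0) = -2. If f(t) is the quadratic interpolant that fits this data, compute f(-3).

L_0(-3) = (-5/2)·(-3)/[(-3/2)·(-2)] = 5/2
L_1(-3) = (-1)·(-3)/[(3/2)·(-1/2)] = -4
L_2(-3) = (-1)·(-5/2)/[(2)·(1/2)] = 5/2
Sum: (-6)·(5/2) + (-15/4)·(-4) + (-2)·(5/2) = -5

-5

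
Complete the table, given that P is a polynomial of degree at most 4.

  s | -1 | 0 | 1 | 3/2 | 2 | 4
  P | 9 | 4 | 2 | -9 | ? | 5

The 5 known values determine P uniquely (degree ≤ 4).
L_0(2) = (2)·(1)·(1/2)·(-2)/[(-1)·(-2)·(-5/2)·(-5)] = -2/25
L_1(2) = (3)·(1)·(1/2)·(-2)/[(1)·(-1)·(-3/2)·(-4)] = 1/2
L_2(2) = (3)·(2)·(1/2)·(-2)/[(2)·(1)·(-1/2)·(-3)] = -2
L_3(2) = (3)·(2)·(1)·(-2)/[(5/2)·(3/2)·(1/2)·(-5/2)] = 64/25
L_4(2) = (3)·(2)·(1)·(1/2)/[(5)·(4)·(3)·(5/2)] = 1/50
Sum: 9·(-2/25) + 4·(1/2) + 2·(-2) + (-9)·(64/25) + 5·(1/50) = -1283/50

-1283/50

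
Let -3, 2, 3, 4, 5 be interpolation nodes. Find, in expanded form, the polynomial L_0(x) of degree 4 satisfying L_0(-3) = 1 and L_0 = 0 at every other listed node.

L_0(x) = (x - 2)(x - 3)(x - 4)(x - 5) / [(-5)·(-6)·(-7)·(-8)]
       = (x^4 - 14x^3 + 71x^2 - 154x + 120) / (1680)

L_0(x) = (1/1680)x^4 - (1/120)x^3 + (71/1680)x^2 - (11/120)x + 1/14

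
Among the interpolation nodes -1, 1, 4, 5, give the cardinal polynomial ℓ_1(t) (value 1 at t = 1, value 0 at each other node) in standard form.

ℓ_1(t) = (1/24)t^3 - (1/3)t^2 + (11/24)t + 5/6

ℓ_1(t) = (t + 1)(t - 4)(t - 5) / [(2)·(-3)·(-4)]
       = (t^3 - 8t^2 + 11t + 20) / (24)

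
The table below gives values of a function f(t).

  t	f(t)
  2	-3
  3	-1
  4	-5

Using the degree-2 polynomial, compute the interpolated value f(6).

Using Newton's divided-difference form:
f[2,3] = (-1 - (-3)) / (3 - 2) = 2
f[3,4] = (-5 - (-1)) / (4 - 3) = -4
f[2,3,4] = (-4 - 2) / (4 - 2) = -3
f(6) = -3 + 2·(4) + (-3)·(4)·(3) = -31

-31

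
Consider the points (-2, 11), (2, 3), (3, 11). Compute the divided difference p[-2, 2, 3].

2

p[-2,2] = (3 - 11) / (2 - (-2)) = -2
p[2,3] = (11 - 3) / (3 - 2) = 8
p[-2,2,3] = (8 - (-2)) / (3 - (-2)) = 2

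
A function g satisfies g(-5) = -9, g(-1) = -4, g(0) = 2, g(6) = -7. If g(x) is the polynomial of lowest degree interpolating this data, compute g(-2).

L_0(-2) = (-1)·(-2)·(-8)/[(-4)·(-5)·(-11)] = 4/55
L_1(-2) = (3)·(-2)·(-8)/[(4)·(-1)·(-7)] = 12/7
L_2(-2) = (3)·(-1)·(-8)/[(5)·(1)·(-6)] = -4/5
L_3(-2) = (3)·(-1)·(-2)/[(11)·(7)·(6)] = 1/77
Sum: (-9)·(4/55) + (-4)·(12/7) + 2·(-4/5) + (-7)·(1/77) = -3543/385

-3543/385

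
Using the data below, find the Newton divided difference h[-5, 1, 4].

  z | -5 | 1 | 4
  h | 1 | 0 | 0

h[-5,1] = (0 - 1) / (1 - (-5)) = -1/6
h[1,4] = (0 - 0) / (4 - 1) = 0
h[-5,1,4] = (0 - (-1/6)) / (4 - (-5)) = 1/54

1/54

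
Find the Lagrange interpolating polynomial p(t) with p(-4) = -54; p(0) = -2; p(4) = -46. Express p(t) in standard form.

p(t) = -3t^2 + t - 2

L_0(t) = t(t - 4) / [32] = (1/32)t^2 - (1/8)t
L_1(t) = (t + 4)(t - 4) / [-16] = -(1/16)t^2 + 1
L_2(t) = (t + 4)t / [32] = (1/32)t^2 + (1/8)t
p(t) = (-54)·L_0 + (-2)·L_1 + (-46)·L_2
  (-54)·L_0(t) = -(27/16)t^2 + (27/4)t
  (-2)·L_1(t) = (1/8)t^2 - 2
  (-46)·L_2(t) = -(23/16)t^2 - (23/4)t
Adding term by term: -3t^2 + t - 2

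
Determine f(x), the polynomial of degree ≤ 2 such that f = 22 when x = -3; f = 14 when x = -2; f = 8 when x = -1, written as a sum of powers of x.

Build the Lagrange basis polynomials:
L_0(x) = (x + 2)(x + 1) / [2] = (1/2)x^2 + (3/2)x + 1
L_1(x) = (x + 3)(x + 1) / [-1] = -x^2 - 4x - 3
L_2(x) = (x + 3)(x + 2) / [2] = (1/2)x^2 + (5/2)x + 3
f(x) = 22·L_0 + 14·L_1 + 8·L_2
  22·L_0(x) = 11x^2 + 33x + 22
  14·L_1(x) = -14x^2 - 56x - 42
  8·L_2(x) = 4x^2 + 20x + 24
Adding term by term: x^2 - 3x + 4

f(x) = x^2 - 3x + 4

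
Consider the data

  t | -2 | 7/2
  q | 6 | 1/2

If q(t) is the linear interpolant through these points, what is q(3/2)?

Evaluate each Lagrange basis at t = 3/2:
L_0(3/2) = (-2)/[(-11/2)] = 4/11
L_1(3/2) = (7/2)/[(11/2)] = 7/11
Sum: 6·(4/11) + 1/2·(7/11) = 5/2

5/2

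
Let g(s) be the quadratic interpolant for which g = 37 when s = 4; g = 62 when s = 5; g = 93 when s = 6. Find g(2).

5

L_0(2) = (-3)·(-4)/[(-1)·(-2)] = 6
L_1(2) = (-2)·(-4)/[(1)·(-1)] = -8
L_2(2) = (-2)·(-3)/[(2)·(1)] = 3
Sum: 37·(6) + 62·(-8) + 93·(3) = 5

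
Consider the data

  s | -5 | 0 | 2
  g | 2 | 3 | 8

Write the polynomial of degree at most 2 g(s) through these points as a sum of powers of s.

Build the Lagrange basis polynomials:
L_0(s) = s(s - 2) / [35] = (1/35)s^2 - (2/35)s
L_1(s) = (s + 5)(s - 2) / [-10] = -(1/10)s^2 - (3/10)s + 1
L_2(s) = (s + 5)s / [14] = (1/14)s^2 + (5/14)s
g(s) = 2·L_0 + 3·L_1 + 8·L_2
  2·L_0(s) = (2/35)s^2 - (4/35)s
  3·L_1(s) = -(3/10)s^2 - (9/10)s + 3
  8·L_2(s) = (4/7)s^2 + (20/7)s
Adding term by term: (23/70)s^2 + (129/70)s + 3

g(s) = (23/70)s^2 + (129/70)s + 3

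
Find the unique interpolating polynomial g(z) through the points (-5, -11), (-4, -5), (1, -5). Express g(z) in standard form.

Newton's divided differences:
g[-5,-4] = (-5 - (-11)) / (-4 - (-5)) = 6
g[-4,1] = (-5 - (-5)) / (1 - (-4)) = 0
g[-5,-4,1] = (0 - 6) / (1 - (-5)) = -1
g(z) = -11 + 6·(z + 5) + (-1)·(z + 5)(z + 4)
Expanding: g(z) = -z^2 - 3z - 1

g(z) = -z^2 - 3z - 1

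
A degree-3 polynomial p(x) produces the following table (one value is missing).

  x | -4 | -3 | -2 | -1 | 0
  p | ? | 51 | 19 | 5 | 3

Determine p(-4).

The 4 known values determine p uniquely (degree ≤ 3).
Evaluate each Lagrange basis at x = -4:
L_0(-4) = (-2)·(-3)·(-4)/[(-1)·(-2)·(-3)] = 4
L_1(-4) = (-1)·(-3)·(-4)/[(1)·(-1)·(-2)] = -6
L_2(-4) = (-1)·(-2)·(-4)/[(2)·(1)·(-1)] = 4
L_3(-4) = (-1)·(-2)·(-3)/[(3)·(2)·(1)] = -1
Sum: 51·(4) + 19·(-6) + 5·(4) + 3·(-1) = 107

107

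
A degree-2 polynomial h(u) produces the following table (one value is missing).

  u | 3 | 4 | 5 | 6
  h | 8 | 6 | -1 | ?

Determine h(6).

-13

The 3 known values determine h uniquely (degree ≤ 2).
Evaluate each Lagrange basis at u = 6:
L_0(6) = (2)·(1)/[(-1)·(-2)] = 1
L_1(6) = (3)·(1)/[(1)·(-1)] = -3
L_2(6) = (3)·(2)/[(2)·(1)] = 3
Sum: 8·(1) + 6·(-3) + (-1)·(3) = -13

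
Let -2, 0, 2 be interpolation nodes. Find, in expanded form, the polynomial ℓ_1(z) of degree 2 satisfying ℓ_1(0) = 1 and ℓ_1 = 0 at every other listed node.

ℓ_1(z) = (z + 2)(z - 2) / [(2)·(-2)]
       = (z^2 - 4) / (-4)

ℓ_1(z) = -(1/4)z^2 + 1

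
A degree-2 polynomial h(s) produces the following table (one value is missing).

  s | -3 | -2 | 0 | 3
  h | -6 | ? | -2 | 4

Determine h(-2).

The 3 known values determine h uniquely (degree ≤ 2).
Evaluate each Lagrange basis at s = -2:
L_0(-2) = (-2)·(-5)/[(-3)·(-6)] = 5/9
L_1(-2) = (1)·(-5)/[(3)·(-3)] = 5/9
L_2(-2) = (1)·(-2)/[(6)·(3)] = -1/9
Sum: (-6)·(5/9) + (-2)·(5/9) + 4·(-1/9) = -44/9

-44/9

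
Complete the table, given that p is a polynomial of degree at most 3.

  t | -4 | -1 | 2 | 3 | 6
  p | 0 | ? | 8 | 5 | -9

The 4 known values determine p uniquely (degree ≤ 3).
Evaluate each Lagrange basis at t = -1:
L_0(-1) = (-3)·(-4)·(-7)/[(-6)·(-7)·(-10)] = 1/5
L_1(-1) = (3)·(-4)·(-7)/[(6)·(-1)·(-4)] = 7/2
L_2(-1) = (3)·(-3)·(-7)/[(7)·(1)·(-3)] = -3
L_3(-1) = (3)·(-3)·(-4)/[(10)·(4)·(3)] = 3/10
Sum: 0 + 8·(7/2) + 5·(-3) + (-9)·(3/10) = 103/10

103/10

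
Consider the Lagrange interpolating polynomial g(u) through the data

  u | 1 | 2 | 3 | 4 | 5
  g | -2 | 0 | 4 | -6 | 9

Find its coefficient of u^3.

-307/12

Build the Lagrange basis polynomials:
L_0(u) = (u - 2)(u - 3)(u - 4)(u - 5) / [24] = (1/24)u^4 - (7/12)u^3 + (71/24)u^2 - (77/12)u + 5
L_1(u) = (u - 1)(u - 3)(u - 4)(u - 5) / [-6] = -(1/6)u^4 + (13/6)u^3 - (59/6)u^2 + (107/6)u - 10
L_2(u) = (u - 1)(u - 2)(u - 4)(u - 5) / [4] = (1/4)u^4 - 3u^3 + (49/4)u^2 - (39/2)u + 10
L_3(u) = (u - 1)(u - 2)(u - 3)(u - 5) / [-6] = -(1/6)u^4 + (11/6)u^3 - (41/6)u^2 + (61/6)u - 5
L_4(u) = (u - 1)(u - 2)(u - 3)(u - 4) / [24] = (1/24)u^4 - (5/12)u^3 + (35/24)u^2 - (25/12)u + 1
g(u) = (-2)·L_0 + 0·L_1 + 4·L_2 + (-6)·L_3 + 9·L_4
Only the coefficient of u^3 is needed; take it from each L_i and combine:
(-2)·(-7/12) + 0·(13/6) + 4·(-3) + (-6)·(11/6) + 9·(-5/12) = -307/12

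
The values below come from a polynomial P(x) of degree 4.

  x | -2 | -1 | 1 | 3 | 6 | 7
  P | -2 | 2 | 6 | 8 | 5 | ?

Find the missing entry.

The 5 known values determine P uniquely (degree ≤ 4).
Evaluate each Lagrange basis at x = 7:
L_0(7) = (8)·(6)·(4)·(1)/[(-1)·(-3)·(-5)·(-8)] = 8/5
L_1(7) = (9)·(6)·(4)·(1)/[(1)·(-2)·(-4)·(-7)] = -27/7
L_2(7) = (9)·(8)·(4)·(1)/[(3)·(2)·(-2)·(-5)] = 24/5
L_3(7) = (9)·(8)·(6)·(1)/[(5)·(4)·(2)·(-3)] = -18/5
L_4(7) = (9)·(8)·(6)·(4)/[(8)·(7)·(5)·(3)] = 72/35
Sum: (-2)·(8/5) + 2·(-27/7) + 6·(24/5) + 8·(-18/5) + 5·(72/35) = -22/35

-22/35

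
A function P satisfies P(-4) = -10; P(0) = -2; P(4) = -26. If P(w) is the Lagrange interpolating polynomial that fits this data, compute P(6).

-50

L_0(6) = (6)·(2)/[(-4)·(-8)] = 3/8
L_1(6) = (10)·(2)/[(4)·(-4)] = -5/4
L_2(6) = (10)·(6)/[(8)·(4)] = 15/8
Sum: (-10)·(3/8) + (-2)·(-5/4) + (-26)·(15/8) = -50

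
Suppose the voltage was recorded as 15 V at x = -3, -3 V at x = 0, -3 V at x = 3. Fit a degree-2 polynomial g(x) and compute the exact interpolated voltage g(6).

15

Using Newton's divided-difference form:
g[-3,0] = (-3 - 15) / (0 - (-3)) = -6
g[0,3] = (-3 - (-3)) / (3 - 0) = 0
g[-3,0,3] = (0 - (-6)) / (3 - (-3)) = 1
g(6) = 15 + (-6)·(9) + 1·(9)·(6) = 15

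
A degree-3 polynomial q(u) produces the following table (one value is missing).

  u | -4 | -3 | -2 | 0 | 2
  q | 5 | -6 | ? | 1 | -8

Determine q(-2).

The 4 known values determine q uniquely (degree ≤ 3).
Evaluate each Lagrange basis at u = -2:
L_0(-2) = (1)·(-2)·(-4)/[(-1)·(-4)·(-6)] = -1/3
L_1(-2) = (2)·(-2)·(-4)/[(1)·(-3)·(-5)] = 16/15
L_2(-2) = (2)·(1)·(-4)/[(4)·(3)·(-2)] = 1/3
L_3(-2) = (2)·(1)·(-2)/[(6)·(5)·(2)] = -1/15
Sum: 5·(-1/3) + (-6)·(16/15) + 1·(1/3) + (-8)·(-1/15) = -36/5

-36/5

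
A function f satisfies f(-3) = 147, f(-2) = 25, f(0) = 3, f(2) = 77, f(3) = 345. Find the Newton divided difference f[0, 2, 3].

f[0,2] = (77 - 3) / (2 - 0) = 37
f[2,3] = (345 - 77) / (3 - 2) = 268
f[0,2,3] = (268 - 37) / (3 - 0) = 77

77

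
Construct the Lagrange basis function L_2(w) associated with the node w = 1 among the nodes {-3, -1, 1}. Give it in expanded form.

L_2(w) = (1/8)w^2 + (1/2)w + 3/8

L_2(w) = (w + 3)(w + 1) / [(4)·(2)]
       = (w^2 + 4w + 3) / (8)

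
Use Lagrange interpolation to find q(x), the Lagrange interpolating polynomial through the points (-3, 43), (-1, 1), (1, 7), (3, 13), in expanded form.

q(x) = -x^3 + 3x^2 + 4x + 1

L_0(x) = (x + 1)(x - 1)(x - 3) / [-48] = -(1/48)x^3 + (1/16)x^2 + (1/48)x - 1/16
L_1(x) = (x + 3)(x - 1)(x - 3) / [16] = (1/16)x^3 - (1/16)x^2 - (9/16)x + 9/16
L_2(x) = (x + 3)(x + 1)(x - 3) / [-16] = -(1/16)x^3 - (1/16)x^2 + (9/16)x + 9/16
L_3(x) = (x + 3)(x + 1)(x - 1) / [48] = (1/48)x^3 + (1/16)x^2 - (1/48)x - 1/16
q(x) = 43·L_0 + 1·L_1 + 7·L_2 + 13·L_3
  43·L_0(x) = -(43/48)x^3 + (43/16)x^2 + (43/48)x - 43/16
  1·L_1(x) = (1/16)x^3 - (1/16)x^2 - (9/16)x + 9/16
  7·L_2(x) = -(7/16)x^3 - (7/16)x^2 + (63/16)x + 63/16
  13·L_3(x) = (13/48)x^3 + (13/16)x^2 - (13/48)x - 13/16
Adding term by term: -x^3 + 3x^2 + 4x + 1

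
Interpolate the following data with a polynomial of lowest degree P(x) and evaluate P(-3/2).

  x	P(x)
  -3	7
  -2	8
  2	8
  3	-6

Evaluate each Lagrange basis at x = -3/2:
L_0(-3/2) = (1/2)·(-7/2)·(-9/2)/[(-1)·(-5)·(-6)] = -21/80
L_1(-3/2) = (3/2)·(-7/2)·(-9/2)/[(1)·(-4)·(-5)] = 189/160
L_2(-3/2) = (3/2)·(1/2)·(-9/2)/[(5)·(4)·(-1)] = 27/160
L_3(-3/2) = (3/2)·(1/2)·(-7/2)/[(6)·(5)·(1)] = -7/80
Sum: 7·(-21/80) + 8·(189/160) + 8·(27/160) + (-6)·(-7/80) = 759/80

759/80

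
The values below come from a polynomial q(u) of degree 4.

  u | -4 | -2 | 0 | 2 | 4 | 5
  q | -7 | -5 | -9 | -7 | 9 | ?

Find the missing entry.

The 5 known values determine q uniquely (degree ≤ 4).
Evaluate each Lagrange basis at u = 5:
L_0(5) = (7)·(5)·(3)·(1)/[(-2)·(-4)·(-6)·(-8)] = 35/128
L_1(5) = (9)·(5)·(3)·(1)/[(2)·(-2)·(-4)·(-6)] = -45/32
L_2(5) = (9)·(7)·(3)·(1)/[(4)·(2)·(-2)·(-4)] = 189/64
L_3(5) = (9)·(7)·(5)·(1)/[(6)·(4)·(2)·(-2)] = -105/32
L_4(5) = (9)·(7)·(5)·(3)/[(8)·(6)·(4)·(2)] = 315/128
Sum: (-7)·(35/128) + (-5)·(-45/32) + (-9)·(189/64) + (-7)·(-105/32) + 9·(315/128) = 757/32

757/32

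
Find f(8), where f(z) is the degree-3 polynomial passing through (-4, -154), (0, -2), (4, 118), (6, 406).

Using Newton's divided-difference form:
f[-4,0] = (-2 - (-154)) / (0 - (-4)) = 38
f[0,4] = (118 - (-2)) / (4 - 0) = 30
f[4,6] = (406 - 118) / (6 - 4) = 144
f[-4,0,4] = (30 - 38) / (4 - (-4)) = -1
f[0,4,6] = (144 - 30) / (6 - 0) = 19
f[-4,0,4,6] = (19 - (-1)) / (6 - (-4)) = 2
f(8) = -154 + 38·(12) + (-1)·(12)·(8) + 2·(12)·(8)·(4) = 974

974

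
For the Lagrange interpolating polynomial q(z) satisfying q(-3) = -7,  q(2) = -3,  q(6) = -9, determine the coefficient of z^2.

L_0(z) = (z - 2)(z - 6) / [45] = (1/45)z^2 - (8/45)z + 4/15
L_1(z) = (z + 3)(z - 6) / [-20] = -(1/20)z^2 + (3/20)z + 9/10
L_2(z) = (z + 3)(z - 2) / [36] = (1/36)z^2 + (1/36)z - 1/6
q(z) = (-7)·L_0 + (-3)·L_1 + (-9)·L_2
Only the coefficient of z^2 is needed; take it from each L_i and combine:
(-7)·(1/45) + (-3)·(-1/20) + (-9)·(1/36) = -23/90

-23/90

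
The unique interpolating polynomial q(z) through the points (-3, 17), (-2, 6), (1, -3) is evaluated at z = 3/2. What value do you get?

-1

Using Newton's divided-difference form:
q[-3,-2] = (6 - 17) / (-2 - (-3)) = -11
q[-2,1] = (-3 - 6) / (1 - (-2)) = -3
q[-3,-2,1] = (-3 - (-11)) / (1 - (-3)) = 2
q(3/2) = 17 + (-11)·(9/2) + 2·(9/2)·(7/2) = -1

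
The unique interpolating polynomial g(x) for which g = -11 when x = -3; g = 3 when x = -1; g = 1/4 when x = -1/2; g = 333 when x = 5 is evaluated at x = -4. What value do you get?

-54

L_0(-4) = (-3)·(-7/2)·(-9)/[(-2)·(-5/2)·(-8)] = 189/80
L_1(-4) = (-1)·(-7/2)·(-9)/[(2)·(-1/2)·(-6)] = -21/4
L_2(-4) = (-1)·(-3)·(-9)/[(5/2)·(1/2)·(-11/2)] = 216/55
L_3(-4) = (-1)·(-3)·(-7/2)/[(8)·(6)·(11/2)] = -7/176
Sum: (-11)·(189/80) + 3·(-21/4) + 1/4·(216/55) + 333·(-7/176) = -54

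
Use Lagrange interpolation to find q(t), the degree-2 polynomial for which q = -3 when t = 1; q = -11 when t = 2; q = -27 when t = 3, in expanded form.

L_0(t) = (t - 2)(t - 3) / [2] = (1/2)t^2 - (5/2)t + 3
L_1(t) = (t - 1)(t - 3) / [-1] = -t^2 + 4t - 3
L_2(t) = (t - 1)(t - 2) / [2] = (1/2)t^2 - (3/2)t + 1
q(t) = (-3)·L_0 + (-11)·L_1 + (-27)·L_2
  (-3)·L_0(t) = -(3/2)t^2 + (15/2)t - 9
  (-11)·L_1(t) = 11t^2 - 44t + 33
  (-27)·L_2(t) = -(27/2)t^2 + (81/2)t - 27
Adding term by term: -4t^2 + 4t - 3

q(t) = -4t^2 + 4t - 3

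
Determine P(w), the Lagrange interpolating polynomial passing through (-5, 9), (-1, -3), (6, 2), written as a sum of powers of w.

P(w) = (26/77)w^2 - (75/77)w - 332/77

L_0(w) = (w + 1)(w - 6) / [44] = (1/44)w^2 - (5/44)w - 3/22
L_1(w) = (w + 5)(w - 6) / [-28] = -(1/28)w^2 + (1/28)w + 15/14
L_2(w) = (w + 5)(w + 1) / [77] = (1/77)w^2 + (6/77)w + 5/77
P(w) = 9·L_0 + (-3)·L_1 + 2·L_2
  9·L_0(w) = (9/44)w^2 - (45/44)w - 27/22
  (-3)·L_1(w) = (3/28)w^2 - (3/28)w - 45/14
  2·L_2(w) = (2/77)w^2 + (12/77)w + 10/77
Adding term by term: (26/77)w^2 - (75/77)w - 332/77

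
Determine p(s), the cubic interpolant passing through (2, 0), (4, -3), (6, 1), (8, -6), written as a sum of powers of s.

p(s) = -(3/8)s^3 + (43/8)s^2 - (93/4)s + 28

Build the Lagrange basis polynomials:
L_0(s) = (s - 4)(s - 6)(s - 8) / [-48] = -(1/48)s^3 + (3/8)s^2 - (13/6)s + 4
L_1(s) = (s - 2)(s - 6)(s - 8) / [16] = (1/16)s^3 - s^2 + (19/4)s - 6
L_2(s) = (s - 2)(s - 4)(s - 8) / [-16] = -(1/16)s^3 + (7/8)s^2 - (7/2)s + 4
L_3(s) = (s - 2)(s - 4)(s - 6) / [48] = (1/48)s^3 - (1/4)s^2 + (11/12)s - 1
p(s) = 0·L_0 + (-3)·L_1 + 1·L_2 + (-6)·L_3
  0·L_0(s) = 0
  (-3)·L_1(s) = -(3/16)s^3 + 3s^2 - (57/4)s + 18
  1·L_2(s) = -(1/16)s^3 + (7/8)s^2 - (7/2)s + 4
  (-6)·L_3(s) = -(1/8)s^3 + (3/2)s^2 - (11/2)s + 6
Adding term by term: -(3/8)s^3 + (43/8)s^2 - (93/4)s + 28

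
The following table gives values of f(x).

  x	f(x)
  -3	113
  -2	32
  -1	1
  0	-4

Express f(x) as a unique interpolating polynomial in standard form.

f(x) = -4x^3 + x^2 - 4

Newton's divided differences:
f[-3,-2] = (32 - 113) / (-2 - (-3)) = -81
f[-2,-1] = (1 - 32) / (-1 - (-2)) = -31
f[-1,0] = (-4 - 1) / (0 - (-1)) = -5
f[-3,-2,-1] = (-31 - (-81)) / (-1 - (-3)) = 25
f[-2,-1,0] = (-5 - (-31)) / (0 - (-2)) = 13
f[-3,-2,-1,0] = (13 - 25) / (0 - (-3)) = -4
f(x) = 113 + (-81)·(x + 3) + 25·(x + 3)(x + 2) + (-4)·(x + 3)(x + 2)(x + 1)
Expanding: f(x) = -4x^3 + x^2 - 4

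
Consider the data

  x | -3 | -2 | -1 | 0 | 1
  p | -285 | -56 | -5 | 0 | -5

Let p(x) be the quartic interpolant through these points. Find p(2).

L_0(2) = (4)·(3)·(2)·(1)/[(-1)·(-2)·(-3)·(-4)] = 1
L_1(2) = (5)·(3)·(2)·(1)/[(1)·(-1)·(-2)·(-3)] = -5
L_2(2) = (5)·(4)·(2)·(1)/[(2)·(1)·(-1)·(-2)] = 10
L_3(2) = (5)·(4)·(3)·(1)/[(3)·(2)·(1)·(-1)] = -10
L_4(2) = (5)·(4)·(3)·(2)/[(4)·(3)·(2)·(1)] = 5
Sum: (-285)·(1) + (-56)·(-5) + (-5)·(10) + 0 + (-5)·(5) = -80

-80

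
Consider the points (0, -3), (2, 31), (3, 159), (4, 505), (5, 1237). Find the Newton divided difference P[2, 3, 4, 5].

P[2,3] = (159 - 31) / (3 - 2) = 128
P[3,4] = (505 - 159) / (4 - 3) = 346
P[4,5] = (1237 - 505) / (5 - 4) = 732
P[2,3,4] = (346 - 128) / (4 - 2) = 109
P[3,4,5] = (732 - 346) / (5 - 3) = 193
P[2,3,4,5] = (193 - 109) / (5 - 2) = 28

28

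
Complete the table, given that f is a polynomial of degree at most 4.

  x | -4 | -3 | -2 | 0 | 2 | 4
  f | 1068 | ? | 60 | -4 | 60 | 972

The 5 known values determine f uniquely (degree ≤ 4).
Evaluate each Lagrange basis at x = -3:
L_0(-3) = (-1)·(-3)·(-5)·(-7)/[(-2)·(-4)·(-6)·(-8)] = 35/128
L_1(-3) = (1)·(-3)·(-5)·(-7)/[(2)·(-2)·(-4)·(-6)] = 35/32
L_2(-3) = (1)·(-1)·(-5)·(-7)/[(4)·(2)·(-2)·(-4)] = -35/64
L_3(-3) = (1)·(-1)·(-3)·(-7)/[(6)·(4)·(2)·(-2)] = 7/32
L_4(-3) = (1)·(-1)·(-3)·(-5)/[(8)·(6)·(4)·(2)] = -5/128
Sum: 1068·(35/128) + 60·(35/32) + (-4)·(-35/64) + 60·(7/32) + 972·(-5/128) = 335

335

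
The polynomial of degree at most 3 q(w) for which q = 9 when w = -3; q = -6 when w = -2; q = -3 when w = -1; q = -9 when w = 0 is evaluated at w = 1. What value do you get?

Evaluate each Lagrange basis at w = 1:
L_0(1) = (3)·(2)·(1)/[(-1)·(-2)·(-3)] = -1
L_1(1) = (4)·(2)·(1)/[(1)·(-1)·(-2)] = 4
L_2(1) = (4)·(3)·(1)/[(2)·(1)·(-1)] = -6
L_3(1) = (4)·(3)·(2)/[(3)·(2)·(1)] = 4
Sum: 9·(-1) + (-6)·(4) + (-3)·(-6) + (-9)·(4) = -51

-51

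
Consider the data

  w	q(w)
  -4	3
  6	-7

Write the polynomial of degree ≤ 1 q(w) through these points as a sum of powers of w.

q(w) = -w - 1

L_0(w) = (w - 6) / [-10] = -(1/10)w + 3/5
L_1(w) = (w + 4) / [10] = (1/10)w + 2/5
q(w) = 3·L_0 + (-7)·L_1
  3·L_0(w) = -(3/10)w + 9/5
  (-7)·L_1(w) = -(7/10)w - 14/5
Adding term by term: -w - 1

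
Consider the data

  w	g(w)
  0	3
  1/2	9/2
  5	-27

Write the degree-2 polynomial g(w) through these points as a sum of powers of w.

Build the Lagrange basis polynomials:
L_0(w) = (w - 1/2)(w - 5) / [5/2] = (2/5)w^2 - (11/5)w + 1
L_1(w) = w(w - 5) / [-9/4] = -(4/9)w^2 + (20/9)w
L_2(w) = w(w - 1/2) / [45/2] = (2/45)w^2 - (1/45)w
g(w) = 3·L_0 + (9/2)·L_1 + (-27)·L_2
  3·L_0(w) = (6/5)w^2 - (33/5)w + 3
  (9/2)·L_1(w) = -2w^2 + 10w
  (-27)·L_2(w) = -(6/5)w^2 + (3/5)w
Adding term by term: -2w^2 + 4w + 3

g(w) = -2w^2 + 4w + 3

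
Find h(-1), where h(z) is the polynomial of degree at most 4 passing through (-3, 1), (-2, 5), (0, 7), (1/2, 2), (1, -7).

Evaluate each Lagrange basis at z = -1:
L_0(-1) = (1)·(-1)·(-3/2)·(-2)/[(-1)·(-3)·(-7/2)·(-4)] = -1/14
L_1(-1) = (2)·(-1)·(-3/2)·(-2)/[(1)·(-2)·(-5/2)·(-3)] = 2/5
L_2(-1) = (2)·(1)·(-3/2)·(-2)/[(3)·(2)·(-1/2)·(-1)] = 2
L_3(-1) = (2)·(1)·(-1)·(-2)/[(7/2)·(5/2)·(1/2)·(-1/2)] = -64/35
L_4(-1) = (2)·(1)·(-1)·(-3/2)/[(4)·(3)·(1)·(1/2)] = 1/2
Sum: 1·(-1/14) + 5·(2/5) + 7·(2) + 2·(-64/35) + (-7)·(1/2) = 307/35

307/35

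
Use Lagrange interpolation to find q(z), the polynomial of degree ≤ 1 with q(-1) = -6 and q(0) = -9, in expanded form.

Build the Lagrange basis polynomials:
L_0(z) = z / [-1] = -z
L_1(z) = (z + 1) / [1] = z + 1
q(z) = (-6)·L_0 + (-9)·L_1
  (-6)·L_0(z) = 6z
  (-9)·L_1(z) = -9z - 9
Adding term by term: -3z - 9

q(z) = -3z - 9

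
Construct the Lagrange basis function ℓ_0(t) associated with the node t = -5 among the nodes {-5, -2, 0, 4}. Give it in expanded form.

ℓ_0(t) = -(1/135)t^3 + (2/135)t^2 + (8/135)t

ℓ_0(t) = (t + 2)t(t - 4) / [(-3)·(-5)·(-9)]
       = (t^3 - 2t^2 - 8t) / (-135)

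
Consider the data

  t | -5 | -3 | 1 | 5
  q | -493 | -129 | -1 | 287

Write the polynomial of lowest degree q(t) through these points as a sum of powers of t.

q(t) = 3t^3 - 4t^2 + 3t - 3

Newton's divided differences:
q[-5,-3] = (-129 - (-493)) / (-3 - (-5)) = 182
q[-3,1] = (-1 - (-129)) / (1 - (-3)) = 32
q[1,5] = (287 - (-1)) / (5 - 1) = 72
q[-5,-3,1] = (32 - 182) / (1 - (-5)) = -25
q[-3,1,5] = (72 - 32) / (5 - (-3)) = 5
q[-5,-3,1,5] = (5 - (-25)) / (5 - (-5)) = 3
q(t) = -493 + 182·(t + 5) + (-25)·(t + 5)(t + 3) + 3·(t + 5)(t + 3)(t - 1)
Expanding: q(t) = 3t^3 - 4t^2 + 3t - 3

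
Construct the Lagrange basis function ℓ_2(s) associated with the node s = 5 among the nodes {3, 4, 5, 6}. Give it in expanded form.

ℓ_2(s) = (s - 3)(s - 4)(s - 6) / [(2)·(1)·(-1)]
       = (s^3 - 13s^2 + 54s - 72) / (-2)

ℓ_2(s) = -(1/2)s^3 + (13/2)s^2 - 27s + 36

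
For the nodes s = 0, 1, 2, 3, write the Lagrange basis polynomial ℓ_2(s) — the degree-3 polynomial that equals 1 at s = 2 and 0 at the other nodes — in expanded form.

ℓ_2(s) = -(1/2)s^3 + 2s^2 - (3/2)s

ℓ_2(s) = s(s - 1)(s - 3) / [(2)·(1)·(-1)]
       = (s^3 - 4s^2 + 3s) / (-2)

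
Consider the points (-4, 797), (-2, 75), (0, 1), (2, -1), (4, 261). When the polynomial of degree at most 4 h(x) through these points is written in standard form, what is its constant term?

Build the Lagrange basis polynomials:
L_0(x) = (x + 2)x(x - 2)(x - 4) / [384] = (1/384)x^4 - (1/96)x^3 - (1/96)x^2 + (1/24)x
L_1(x) = (x + 4)x(x - 2)(x - 4) / [-96] = -(1/96)x^4 + (1/48)x^3 + (1/6)x^2 - (1/3)x
L_2(x) = (x + 4)(x + 2)(x - 2)(x - 4) / [64] = (1/64)x^4 - (5/16)x^2 + 1
L_3(x) = (x + 4)(x + 2)x(x - 4) / [-96] = -(1/96)x^4 - (1/48)x^3 + (1/6)x^2 + (1/3)x
L_4(x) = (x + 4)(x + 2)x(x - 2) / [384] = (1/384)x^4 + (1/96)x^3 - (1/96)x^2 - (1/24)x
h(x) = 797·L_0 + 75·L_1 + 1·L_2 + (-1)·L_3 + 261·L_4
Only the constant term is needed; take it from each L_i and combine:
797·(0) + 75·(0) + 1·(1) + (-1)·(0) + 261·(0) = 1

1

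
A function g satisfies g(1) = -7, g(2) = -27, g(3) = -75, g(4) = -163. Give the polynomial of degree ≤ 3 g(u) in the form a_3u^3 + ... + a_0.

L_0(u) = (u - 2)(u - 3)(u - 4) / [-6] = -(1/6)u^3 + (3/2)u^2 - (13/3)u + 4
L_1(u) = (u - 1)(u - 3)(u - 4) / [2] = (1/2)u^3 - 4u^2 + (19/2)u - 6
L_2(u) = (u - 1)(u - 2)(u - 4) / [-2] = -(1/2)u^3 + (7/2)u^2 - 7u + 4
L_3(u) = (u - 1)(u - 2)(u - 3) / [6] = (1/6)u^3 - u^2 + (11/6)u - 1
g(u) = (-7)·L_0 + (-27)·L_1 + (-75)·L_2 + (-163)·L_3
  (-7)·L_0(u) = (7/6)u^3 - (21/2)u^2 + (91/3)u - 28
  (-27)·L_1(u) = -(27/2)u^3 + 108u^2 - (513/2)u + 162
  (-75)·L_2(u) = (75/2)u^3 - (525/2)u^2 + 525u - 300
  (-163)·L_3(u) = -(163/6)u^3 + 163u^2 - (1793/6)u + 163
Adding term by term: -2u^3 - 2u^2 - 3

g(u) = -2u^3 - 2u^2 - 3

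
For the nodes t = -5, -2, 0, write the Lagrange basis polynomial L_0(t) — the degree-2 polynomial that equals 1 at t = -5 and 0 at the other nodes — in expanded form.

L_0(t) = (t + 2)t / [(-3)·(-5)]
       = (t^2 + 2t) / (15)

L_0(t) = (1/15)t^2 + (2/15)t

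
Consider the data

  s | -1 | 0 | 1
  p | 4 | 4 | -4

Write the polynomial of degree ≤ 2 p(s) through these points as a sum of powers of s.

Build the Lagrange basis polynomials:
L_0(s) = s(s - 1) / [2] = (1/2)s^2 - (1/2)s
L_1(s) = (s + 1)(s - 1) / [-1] = -s^2 + 1
L_2(s) = (s + 1)s / [2] = (1/2)s^2 + (1/2)s
p(s) = 4·L_0 + 4·L_1 + (-4)·L_2
  4·L_0(s) = 2s^2 - 2s
  4·L_1(s) = -4s^2 + 4
  (-4)·L_2(s) = -2s^2 - 2s
Adding term by term: -4s^2 - 4s + 4

p(s) = -4s^2 - 4s + 4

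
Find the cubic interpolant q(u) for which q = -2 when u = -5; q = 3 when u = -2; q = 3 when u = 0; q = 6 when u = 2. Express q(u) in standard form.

q(u) = (17/168)u^3 + (3/8)u^2 + (29/84)u + 3

L_0(u) = (u + 2)u(u - 2) / [-105] = -(1/105)u^3 + (4/105)u
L_1(u) = (u + 5)u(u - 2) / [24] = (1/24)u^3 + (1/8)u^2 - (5/12)u
L_2(u) = (u + 5)(u + 2)(u - 2) / [-20] = -(1/20)u^3 - (1/4)u^2 + (1/5)u + 1
L_3(u) = (u + 5)(u + 2)u / [56] = (1/56)u^3 + (1/8)u^2 + (5/28)u
q(u) = (-2)·L_0 + 3·L_1 + 3·L_2 + 6·L_3
  (-2)·L_0(u) = (2/105)u^3 - (8/105)u
  3·L_1(u) = (1/8)u^3 + (3/8)u^2 - (5/4)u
  3·L_2(u) = -(3/20)u^3 - (3/4)u^2 + (3/5)u + 3
  6·L_3(u) = (3/28)u^3 + (3/4)u^2 + (15/14)u
Adding term by term: (17/168)u^3 + (3/8)u^2 + (29/84)u + 3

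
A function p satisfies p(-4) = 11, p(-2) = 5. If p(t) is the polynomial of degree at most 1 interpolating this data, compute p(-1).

2

Evaluate each Lagrange basis at t = -1:
L_0(-1) = (1)/[(-2)] = -1/2
L_1(-1) = (3)/[(2)] = 3/2
Sum: 11·(-1/2) + 5·(3/2) = 2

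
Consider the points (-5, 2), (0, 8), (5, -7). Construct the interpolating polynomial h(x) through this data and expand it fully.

h(x) = -(21/50)x^2 - (9/10)x + 8

L_0(x) = x(x - 5) / [50] = (1/50)x^2 - (1/10)x
L_1(x) = (x + 5)(x - 5) / [-25] = -(1/25)x^2 + 1
L_2(x) = (x + 5)x / [50] = (1/50)x^2 + (1/10)x
h(x) = 2·L_0 + 8·L_1 + (-7)·L_2
  2·L_0(x) = (1/25)x^2 - (1/5)x
  8·L_1(x) = -(8/25)x^2 + 8
  (-7)·L_2(x) = -(7/50)x^2 - (7/10)x
Adding term by term: -(21/50)x^2 - (9/10)x + 8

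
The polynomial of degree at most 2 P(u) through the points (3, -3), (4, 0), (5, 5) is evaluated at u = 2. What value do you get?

-4

Evaluate each Lagrange basis at u = 2:
L_0(2) = (-2)·(-3)/[(-1)·(-2)] = 3
L_1(2) = (-1)·(-3)/[(1)·(-1)] = -3
L_2(2) = (-1)·(-2)/[(2)·(1)] = 1
Sum: (-3)·(3) + 0 + 5·(1) = -4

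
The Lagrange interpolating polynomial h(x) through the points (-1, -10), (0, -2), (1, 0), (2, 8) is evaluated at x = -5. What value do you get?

-342

Evaluate each Lagrange basis at x = -5:
L_0(-5) = (-5)·(-6)·(-7)/[(-1)·(-2)·(-3)] = 35
L_1(-5) = (-4)·(-6)·(-7)/[(1)·(-1)·(-2)] = -84
L_2(-5) = (-4)·(-5)·(-7)/[(2)·(1)·(-1)] = 70
L_3(-5) = (-4)·(-5)·(-6)/[(3)·(2)·(1)] = -20
Sum: (-10)·(35) + (-2)·(-84) + 0 + 8·(-20) = -342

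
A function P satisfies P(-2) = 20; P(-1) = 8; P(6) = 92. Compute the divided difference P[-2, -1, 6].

P[-2,-1] = (8 - 20) / (-1 - (-2)) = -12
P[-1,6] = (92 - 8) / (6 - (-1)) = 12
P[-2,-1,6] = (12 - (-12)) / (6 - (-2)) = 3

3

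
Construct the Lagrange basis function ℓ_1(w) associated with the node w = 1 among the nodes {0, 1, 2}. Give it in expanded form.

ℓ_1(w) = -w^2 + 2w

ℓ_1(w) = w(w - 2) / [(1)·(-1)]
       = (w^2 - 2w) / (-1)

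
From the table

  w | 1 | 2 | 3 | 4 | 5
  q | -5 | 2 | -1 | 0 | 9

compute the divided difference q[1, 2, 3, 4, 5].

q[1,2] = (2 - (-5)) / (2 - 1) = 7
q[2,3] = (-1 - 2) / (3 - 2) = -3
q[3,4] = (0 - (-1)) / (4 - 3) = 1
q[4,5] = (9 - 0) / (5 - 4) = 9
q[1,2,3] = (-3 - 7) / (3 - 1) = -5
q[2,3,4] = (1 - (-3)) / (4 - 2) = 2
q[3,4,5] = (9 - 1) / (5 - 3) = 4
q[1,2,3,4] = (2 - (-5)) / (4 - 1) = 7/3
q[2,3,4,5] = (4 - 2) / (5 - 2) = 2/3
q[1,2,3,4,5] = (2/3 - 7/3) / (5 - 1) = -5/12

-5/12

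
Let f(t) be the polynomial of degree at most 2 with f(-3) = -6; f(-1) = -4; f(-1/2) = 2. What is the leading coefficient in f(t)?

22/5

The leading coefficient equals the top divided difference f[-3,-1,-1/2].
f[-3,-1] = (-4 - (-6)) / (-1 - (-3)) = 1
f[-1,-1/2] = (2 - (-4)) / (-1/2 - (-1)) = 12
f[-3,-1,-1/2] = (12 - 1) / (-1/2 - (-3)) = 22/5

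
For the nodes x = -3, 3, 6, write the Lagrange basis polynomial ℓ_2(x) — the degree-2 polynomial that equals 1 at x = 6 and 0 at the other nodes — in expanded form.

ℓ_2(x) = (1/27)x^2 - 1/3

ℓ_2(x) = (x + 3)(x - 3) / [(9)·(3)]
       = (x^2 - 9) / (27)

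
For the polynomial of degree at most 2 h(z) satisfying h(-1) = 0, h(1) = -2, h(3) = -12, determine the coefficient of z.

-1

Build the Lagrange basis polynomials:
L_0(z) = (z - 1)(z - 3) / [8] = (1/8)z^2 - (1/2)z + 3/8
L_1(z) = (z + 1)(z - 3) / [-4] = -(1/4)z^2 + (1/2)z + 3/4
L_2(z) = (z + 1)(z - 1) / [8] = (1/8)z^2 - 1/8
h(z) = 0·L_0 + (-2)·L_1 + (-12)·L_2
Only the coefficient of z is needed; take it from each L_i and combine:
0·(-1/2) + (-2)·(1/2) + (-12)·(0) = -1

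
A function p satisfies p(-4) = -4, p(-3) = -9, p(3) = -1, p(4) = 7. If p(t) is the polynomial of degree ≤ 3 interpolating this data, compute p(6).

813/28

L_0(6) = (9)·(3)·(2)/[(-1)·(-7)·(-8)] = -27/28
L_1(6) = (10)·(3)·(2)/[(1)·(-6)·(-7)] = 10/7
L_2(6) = (10)·(9)·(2)/[(7)·(6)·(-1)] = -30/7
L_3(6) = (10)·(9)·(3)/[(8)·(7)·(1)] = 135/28
Sum: (-4)·(-27/28) + (-9)·(10/7) + (-1)·(-30/7) + 7·(135/28) = 813/28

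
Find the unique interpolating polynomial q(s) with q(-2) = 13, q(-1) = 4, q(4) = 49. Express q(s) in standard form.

q(s) = 3s^2 + 1

Newton's divided differences:
q[-2,-1] = (4 - 13) / (-1 - (-2)) = -9
q[-1,4] = (49 - 4) / (4 - (-1)) = 9
q[-2,-1,4] = (9 - (-9)) / (4 - (-2)) = 3
q(s) = 13 + (-9)·(s + 2) + 3·(s + 2)(s + 1)
Expanding: q(s) = 3s^2 + 1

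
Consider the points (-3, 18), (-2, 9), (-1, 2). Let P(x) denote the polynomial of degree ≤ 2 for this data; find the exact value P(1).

Using Newton's divided-difference form:
P[-3,-2] = (9 - 18) / (-2 - (-3)) = -9
P[-2,-1] = (2 - 9) / (-1 - (-2)) = -7
P[-3,-2,-1] = (-7 - (-9)) / (-1 - (-3)) = 1
P(1) = 18 + (-9)·(4) + 1·(4)·(3) = -6

-6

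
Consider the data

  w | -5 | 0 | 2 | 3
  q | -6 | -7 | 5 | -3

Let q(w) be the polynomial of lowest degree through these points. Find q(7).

Evaluate each Lagrange basis at w = 7:
L_0(7) = (7)·(5)·(4)/[(-5)·(-7)·(-8)] = -1/2
L_1(7) = (12)·(5)·(4)/[(5)·(-2)·(-3)] = 8
L_2(7) = (12)·(7)·(4)/[(7)·(2)·(-1)] = -24
L_3(7) = (12)·(7)·(5)/[(8)·(3)·(1)] = 35/2
Sum: (-6)·(-1/2) + (-7)·(8) + 5·(-24) + (-3)·(35/2) = -451/2

-451/2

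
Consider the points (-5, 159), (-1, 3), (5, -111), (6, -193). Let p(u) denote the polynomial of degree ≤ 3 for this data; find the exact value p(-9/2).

Using Newton's divided-difference form:
p[-5,-1] = (3 - 159) / (-1 - (-5)) = -39
p[-1,5] = (-111 - 3) / (5 - (-1)) = -19
p[5,6] = (-193 - (-111)) / (6 - 5) = -82
p[-5,-1,5] = (-19 - (-39)) / (5 - (-5)) = 2
p[-1,5,6] = (-82 - (-19)) / (6 - (-1)) = -9
p[-5,-1,5,6] = (-9 - 2) / (6 - (-5)) = -1
p(-9/2) = 159 + (-39)·(1/2) + 2·(1/2)·(-7/2) + (-1)·(1/2)·(-7/2)·(-19/2) = 955/8

955/8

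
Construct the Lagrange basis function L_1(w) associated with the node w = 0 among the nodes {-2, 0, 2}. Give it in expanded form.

L_1(w) = -(1/4)w^2 + 1

L_1(w) = (w + 2)(w - 2) / [(2)·(-2)]
       = (w^2 - 4) / (-4)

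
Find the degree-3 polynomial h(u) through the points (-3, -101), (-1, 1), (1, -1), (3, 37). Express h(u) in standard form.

Build the Lagrange basis polynomials:
L_0(u) = (u + 1)(u - 1)(u - 3) / [-48] = -(1/48)u^3 + (1/16)u^2 + (1/48)u - 1/16
L_1(u) = (u + 3)(u - 1)(u - 3) / [16] = (1/16)u^3 - (1/16)u^2 - (9/16)u + 9/16
L_2(u) = (u + 3)(u + 1)(u - 3) / [-16] = -(1/16)u^3 - (1/16)u^2 + (9/16)u + 9/16
L_3(u) = (u + 3)(u + 1)(u - 1) / [48] = (1/48)u^3 + (1/16)u^2 - (1/48)u - 1/16
h(u) = (-101)·L_0 + 1·L_1 + (-1)·L_2 + 37·L_3
  (-101)·L_0(u) = (101/48)u^3 - (101/16)u^2 - (101/48)u + 101/16
  1·L_1(u) = (1/16)u^3 - (1/16)u^2 - (9/16)u + 9/16
  (-1)·L_2(u) = (1/16)u^3 + (1/16)u^2 - (9/16)u - 9/16
  37·L_3(u) = (37/48)u^3 + (37/16)u^2 - (37/48)u - 37/16
Adding term by term: 3u^3 - 4u^2 - 4u + 4

h(u) = 3u^3 - 4u^2 - 4u + 4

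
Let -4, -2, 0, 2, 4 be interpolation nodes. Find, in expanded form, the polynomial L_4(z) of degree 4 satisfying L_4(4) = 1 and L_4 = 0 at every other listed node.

L_4(z) = (z + 4)(z + 2)z(z - 2) / [(8)·(6)·(4)·(2)]
       = (z^4 + 4z^3 - 4z^2 - 16z) / (384)

L_4(z) = (1/384)z^4 + (1/96)z^3 - (1/96)z^2 - (1/24)z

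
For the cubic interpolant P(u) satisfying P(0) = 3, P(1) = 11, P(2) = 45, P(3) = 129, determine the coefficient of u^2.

Build the Lagrange basis polynomials:
L_0(u) = (u - 1)(u - 2)(u - 3) / [-6] = -(1/6)u^3 + u^2 - (11/6)u + 1
L_1(u) = u(u - 2)(u - 3) / [2] = (1/2)u^3 - (5/2)u^2 + 3u
L_2(u) = u(u - 1)(u - 3) / [-2] = -(1/2)u^3 + 2u^2 - (3/2)u
L_3(u) = u(u - 1)(u - 2) / [6] = (1/6)u^3 - (1/2)u^2 + (1/3)u
P(u) = 3·L_0 + 11·L_1 + 45·L_2 + 129·L_3
Only the coefficient of u^2 is needed; take it from each L_i and combine:
3·(1) + 11·(-5/2) + 45·(2) + 129·(-1/2) = 1

1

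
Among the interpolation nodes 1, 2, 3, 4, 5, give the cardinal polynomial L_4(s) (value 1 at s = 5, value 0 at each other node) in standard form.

L_4(s) = (s - 1)(s - 2)(s - 3)(s - 4) / [(4)·(3)·(2)·(1)]
       = (s^4 - 10s^3 + 35s^2 - 50s + 24) / (24)

L_4(s) = (1/24)s^4 - (5/12)s^3 + (35/24)s^2 - (25/12)s + 1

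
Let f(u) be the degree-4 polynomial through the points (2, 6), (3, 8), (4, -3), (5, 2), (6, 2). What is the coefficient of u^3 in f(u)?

34

L_0(u) = (u - 3)(u - 4)(u - 5)(u - 6) / [24] = (1/24)u^4 - (3/4)u^3 + (119/24)u^2 - (57/4)u + 15
L_1(u) = (u - 2)(u - 4)(u - 5)(u - 6) / [-6] = -(1/6)u^4 + (17/6)u^3 - (52/3)u^2 + (134/3)u - 40
L_2(u) = (u - 2)(u - 3)(u - 5)(u - 6) / [4] = (1/4)u^4 - 4u^3 + (91/4)u^2 - 54u + 45
L_3(u) = (u - 2)(u - 3)(u - 4)(u - 6) / [-6] = -(1/6)u^4 + (5/2)u^3 - (40/3)u^2 + 30u - 24
L_4(u) = (u - 2)(u - 3)(u - 4)(u - 5) / [24] = (1/24)u^4 - (7/12)u^3 + (71/24)u^2 - (77/12)u + 5
f(u) = 6·L_0 + 8·L_1 + (-3)·L_2 + 2·L_3 + 2·L_4
Only the coefficient of u^3 is needed; take it from each L_i and combine:
6·(-3/4) + 8·(17/6) + (-3)·(-4) + 2·(5/2) + 2·(-7/12) = 34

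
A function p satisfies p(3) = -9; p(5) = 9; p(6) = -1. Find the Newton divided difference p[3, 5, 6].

-19/3

p[3,5] = (9 - (-9)) / (5 - 3) = 9
p[5,6] = (-1 - 9) / (6 - 5) = -10
p[3,5,6] = (-10 - 9) / (6 - 3) = -19/3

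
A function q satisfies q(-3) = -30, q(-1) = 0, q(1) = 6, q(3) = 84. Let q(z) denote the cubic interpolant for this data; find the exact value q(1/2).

3/2

Evaluate each Lagrange basis at z = 1/2:
L_0(1/2) = (3/2)·(-1/2)·(-5/2)/[(-2)·(-4)·(-6)] = -5/128
L_1(1/2) = (7/2)·(-1/2)·(-5/2)/[(2)·(-2)·(-4)] = 35/128
L_2(1/2) = (7/2)·(3/2)·(-5/2)/[(4)·(2)·(-2)] = 105/128
L_3(1/2) = (7/2)·(3/2)·(-1/2)/[(6)·(4)·(2)] = -7/128
Sum: (-30)·(-5/128) + 0 + 6·(105/128) + 84·(-7/128) = 3/2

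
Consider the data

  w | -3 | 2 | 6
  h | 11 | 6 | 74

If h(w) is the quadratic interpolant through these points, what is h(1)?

-1

Using Newton's divided-difference form:
h[-3,2] = (6 - 11) / (2 - (-3)) = -1
h[2,6] = (74 - 6) / (6 - 2) = 17
h[-3,2,6] = (17 - (-1)) / (6 - (-3)) = 2
h(1) = 11 + (-1)·(4) + 2·(4)·(-1) = -1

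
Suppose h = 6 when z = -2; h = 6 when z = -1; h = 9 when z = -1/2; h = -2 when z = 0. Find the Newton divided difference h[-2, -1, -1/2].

4

h[-2,-1] = (6 - 6) / (-1 - (-2)) = 0
h[-1,-1/2] = (9 - 6) / (-1/2 - (-1)) = 6
h[-2,-1,-1/2] = (6 - 0) / (-1/2 - (-2)) = 4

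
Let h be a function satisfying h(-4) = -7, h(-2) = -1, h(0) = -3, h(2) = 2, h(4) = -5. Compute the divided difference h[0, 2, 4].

h[0,2] = (2 - (-3)) / (2 - 0) = 5/2
h[2,4] = (-5 - 2) / (4 - 2) = -7/2
h[0,2,4] = (-7/2 - 5/2) / (4 - 0) = -3/2

-3/2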